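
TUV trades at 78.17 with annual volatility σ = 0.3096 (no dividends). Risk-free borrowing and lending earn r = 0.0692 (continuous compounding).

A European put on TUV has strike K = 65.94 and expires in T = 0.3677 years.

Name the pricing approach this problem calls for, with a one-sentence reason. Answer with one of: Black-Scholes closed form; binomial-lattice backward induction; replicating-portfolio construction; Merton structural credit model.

framework: Black-Scholes closed form

Key observation: the strike-65.94 put on TUV is European-exercise on a continuously-modelled lognormal underlying, so its value is a single closed-form evaluation.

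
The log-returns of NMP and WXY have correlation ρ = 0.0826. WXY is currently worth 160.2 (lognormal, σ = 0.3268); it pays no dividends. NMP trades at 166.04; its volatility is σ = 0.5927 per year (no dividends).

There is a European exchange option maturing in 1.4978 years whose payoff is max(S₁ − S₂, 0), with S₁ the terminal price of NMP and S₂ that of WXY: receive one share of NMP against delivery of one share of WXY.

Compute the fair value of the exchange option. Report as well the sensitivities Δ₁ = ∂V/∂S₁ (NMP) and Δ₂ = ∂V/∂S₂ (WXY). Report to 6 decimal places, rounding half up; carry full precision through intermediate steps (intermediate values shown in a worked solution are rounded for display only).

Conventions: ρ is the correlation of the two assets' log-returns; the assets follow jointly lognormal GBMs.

exchange price = 53.605443
Δ1 = 0.671572
Δ2 = -0.361438

σ_eff = √(σ₁² + σ₂² − 2ρσ₁σ₂) = √(0.5927² + 0.3268² − 2·0.0826·0.5927·0.3268) = 0.652758
d₁ = (ln(S₁/S₂) + (q₂ − q₁ + σ_eff²/2)T) / (σ_eff√T) = (ln(166.04/160.2) + (0.0 − 0.0 + 0.213047)·1.4978) / 0.798876 = 0.444258
d₂ = d₁ − σ_eff√T = 0.444258 − 0.798876 = -0.354618
N(d₁) = 0.671572,  N(d₂) = 0.361438
V = S₁·e^{−q₁T}·N(d₁) − S₂·e^{−q₂T}·N(d₂) = 111.507807 − 57.902365 = 53.605443
Key observation: the rate r is irrelevant here: denominating values in WXY turns the exchange into a ratio option on S₁/S₂, and discounting at r drops out.
Δ₁ = e^{−q₁T}·N(d₁) = 0.671572;  Δ₂ = −e^{−q₂T}·N(d₂) = -0.361438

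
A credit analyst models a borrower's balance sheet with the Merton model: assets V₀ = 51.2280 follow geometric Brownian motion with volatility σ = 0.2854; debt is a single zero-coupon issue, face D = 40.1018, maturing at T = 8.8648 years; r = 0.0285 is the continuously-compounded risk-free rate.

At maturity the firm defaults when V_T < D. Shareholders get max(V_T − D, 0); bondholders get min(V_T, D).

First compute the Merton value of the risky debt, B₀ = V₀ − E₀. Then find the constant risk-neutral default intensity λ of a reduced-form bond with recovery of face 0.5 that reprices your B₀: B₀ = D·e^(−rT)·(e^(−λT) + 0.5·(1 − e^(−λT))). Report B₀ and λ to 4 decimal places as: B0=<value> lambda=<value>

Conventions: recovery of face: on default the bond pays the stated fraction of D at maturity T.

B0=25.5616 lambda=0.0501

With assets at 51.2280 and a single debt payment of 40.1018 at 8.8648 years:
d₁ = [ln(V₀/D) + (r + σ²/2)T] / (σ√T)
   = [ln(51.2280/40.1018) + (0.0285 + 0.5·0.2854²)·8.8648] / (0.2854·√8.8648)
   = [0.244865 + 0.613680] / 0.849745 = 1.010356
d₂ = d₁ − σ√T = 1.010356 − 0.849745 = 0.160612
N(d₁) = 0.843838,  N(d₂) = 0.563800,  e^(−rT) = 0.776742
E₀ = V₀·N(d₁) − D·e^(−rT)·N(d₂)
   = 51.2280·0.843838 − 40.1018·0.776742·0.563800 = 25.666435
B₀ = V₀ − E₀ = 51.2280 − 25.666435 = 25.561565
e^(−λT) = (B₀·e^(rT)/D − 0.5)/(1 − 0.5) = (25.5616·1.287428/40.1018 − 0.5)/0.5 = 0.64125958
λ = −ln(0.64125958)/8.8648 = 0.050122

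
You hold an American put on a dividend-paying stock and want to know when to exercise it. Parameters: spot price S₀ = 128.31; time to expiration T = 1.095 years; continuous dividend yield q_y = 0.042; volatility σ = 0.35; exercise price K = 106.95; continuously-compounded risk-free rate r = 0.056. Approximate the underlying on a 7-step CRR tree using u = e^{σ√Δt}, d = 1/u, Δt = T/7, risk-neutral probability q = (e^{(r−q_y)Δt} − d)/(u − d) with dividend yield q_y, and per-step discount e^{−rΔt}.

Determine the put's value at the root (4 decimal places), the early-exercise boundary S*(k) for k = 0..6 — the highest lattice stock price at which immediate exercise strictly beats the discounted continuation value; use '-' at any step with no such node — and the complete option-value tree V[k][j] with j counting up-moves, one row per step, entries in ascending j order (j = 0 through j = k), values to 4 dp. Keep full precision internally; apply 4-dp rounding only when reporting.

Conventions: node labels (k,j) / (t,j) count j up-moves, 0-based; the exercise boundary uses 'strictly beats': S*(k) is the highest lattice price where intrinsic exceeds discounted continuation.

Δt=0.15643, u=1.14847, d=0.87073, q=0.47334, disc=e^(-rΔt)=0.99128
k=7 terminal: V=max(K-S,0) → 58.2612 42.7306 22.2460 0.0000 0.0000 0.0000 0.0000 0.0000
k=6: j=0 S=55.9175 intr=51.0325 cont=50.4659 V=51.0325[EX]; j=1 S=73.7539 intr=33.1961 cont=32.7462 V=33.1961[EX]; j=2 S=97.2798 intr=9.6702 cont=11.6138 V=11.6138[hold]; j=3 S=128.3100 intr=0.0000 cont=0.0000 V=0.0000[hold]; j=4 S=169.2381 intr=0.0000 cont=0.0000 V=0.0000[hold]; j=5 S=223.2214 intr=0.0000 cont=0.0000 V=0.0000[hold]; j=6 S=294.4241 intr=0.0000 cont=0.0000 V=0.0000[hold]  S*(6)=73.7539
k=5: j=0 S=64.2194 intr=42.7306 cont=42.2183 V=42.7306[EX]; j=1 S=84.7040 intr=22.2460 cont=22.7799 V=22.7799[hold]; j=2 S=111.7228 intr=0.0000 cont=6.0632 V=6.0632[hold]; j=3 S=147.3599 intr=0.0000 cont=0.0000 V=0.0000[hold]; j=4 S=194.3645 intr=0.0000 cont=0.0000 V=0.0000[hold]; j=5 S=256.3625 intr=0.0000 cont=0.0000 V=0.0000[hold]  S*(5)=64.2194
k=4: j=0 S=73.7539 intr=33.1961 cont=32.9968 V=33.1961[EX]; j=1 S=97.2798 intr=9.6702 cont=14.7375 V=14.7375[hold]; j=2 S=128.3100 intr=0.0000 cont=3.1654 V=3.1654[hold]; j=3 S=169.2381 intr=0.0000 cont=0.0000 V=0.0000[hold]; j=4 S=223.2214 intr=0.0000 cont=0.0000 V=0.0000[hold]  S*(4)=73.7539
k=3: j=0 S=84.7040 intr=22.2460 cont=24.2455 V=24.2455[hold]; j=1 S=111.7228 intr=0.0000 cont=9.1792 V=9.1792[hold]; j=2 S=147.3599 intr=0.0000 cont=1.6525 V=1.6525[hold]; j=3 S=194.3645 intr=0.0000 cont=0.0000 V=0.0000[hold]  S*(3)=-
k=2: j=0 S=97.2798 intr=9.6702 cont=16.9647 V=16.9647[hold]; j=1 S=128.3100 intr=0.0000 cont=5.5675 V=5.5675[hold]; j=2 S=169.2381 intr=0.0000 cont=0.8627 V=0.8627[hold]  S*(2)=-
k=1: j=0 S=111.7228 intr=0.0000 cont=11.4690 V=11.4690[hold]; j=1 S=147.3599 intr=0.0000 cont=3.3114 V=3.3114[hold]  S*(1)=-
k=0: j=0 S=128.3100 intr=0.0000 cont=7.5413 V=7.5413[hold]  S*(0)=-

price = 7.5413
boundary = - - - - 73.7539 64.2194 73.7539
tree:
7.5413
11.4690 3.3114
16.9647 5.5675 0.8627
24.2455 9.1792 1.6525 0.0000
33.1961 14.7375 3.1654 0.0000 0.0000
42.7306 22.7799 6.0632 0.0000 0.0000 0.0000
51.0325 33.1961 11.6138 0.0000 0.0000 0.0000 0.0000
58.2612 42.7306 22.2460 0.0000 0.0000 0.0000 0.0000 0.0000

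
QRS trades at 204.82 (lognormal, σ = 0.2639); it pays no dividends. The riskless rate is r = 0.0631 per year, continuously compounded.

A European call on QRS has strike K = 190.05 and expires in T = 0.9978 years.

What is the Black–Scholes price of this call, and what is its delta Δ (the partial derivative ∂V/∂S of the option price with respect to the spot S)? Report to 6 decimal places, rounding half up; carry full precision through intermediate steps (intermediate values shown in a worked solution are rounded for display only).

σ√T = 0.2639·√0.9978 = 0.263610
d₁ = (ln(S/K) + (r+σ²/2)T) / (σ√T) = (ln(204.82/190.05) + (0.0631+0.2639²/2)·0.9978) / 0.263610 = (0.074844 + 0.097706) / 0.263610 = 0.654569
d₂ = d₁ − σ√T = 0.654569 − 0.263610 = 0.390959
e^{−rT} = 0.938980
N(d₁) = 0.743627,  N(d₂) = 0.652086
Call price V = S·N(d₁) − K·e^{−rT}·N(d₂) = 152.309727 − 116.366833 = 35.942894
Δ = N(d₁) = 0.743627

price = 35.942894
Δ = 0.743627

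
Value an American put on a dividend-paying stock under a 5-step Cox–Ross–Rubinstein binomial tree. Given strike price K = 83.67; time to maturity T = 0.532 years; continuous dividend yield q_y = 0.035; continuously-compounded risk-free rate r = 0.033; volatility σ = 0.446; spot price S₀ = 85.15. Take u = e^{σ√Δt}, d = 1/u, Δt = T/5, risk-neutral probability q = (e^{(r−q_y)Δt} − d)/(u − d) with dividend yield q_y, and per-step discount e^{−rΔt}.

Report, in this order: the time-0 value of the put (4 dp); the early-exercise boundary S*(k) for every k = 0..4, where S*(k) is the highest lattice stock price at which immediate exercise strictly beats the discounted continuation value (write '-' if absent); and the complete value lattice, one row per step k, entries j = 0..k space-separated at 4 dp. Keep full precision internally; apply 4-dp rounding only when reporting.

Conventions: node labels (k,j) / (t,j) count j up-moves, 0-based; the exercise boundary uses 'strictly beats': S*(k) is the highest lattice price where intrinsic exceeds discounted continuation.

price = 10.6012
boundary = - - - 55.0351 63.6534
tree:
10.6012
15.3275 5.1993
21.4104 8.3879 1.5401
28.6349 13.1929 2.8778 0.0000
36.0863 20.0166 5.3776 0.0000 0.0000
42.5288 28.6349 10.0488 0.0000 0.0000 0.0000

params: Δt=0.10640 u=1.15660 d=0.86461 q=0.46297 e^(-rΔt)=0.99649
t_5 payoffs: 42.5288 28.6349 10.0488 0.0000 0.0000 0.0000
t_4: node(4,0) S=47.5837 payoff=36.0863 vs cont=35.9699 → 36.0863 [stop]  node(4,1) S=63.6534 payoff=20.0166 vs cont=19.9599 → 20.0166 [stop]  node(4,2) S=85.1500 payoff=0.0000 vs cont=5.3776 → 5.3776 [wait]  node(4,3) S=113.9063 payoff=0.0000 vs cont=0.0000 → 0.0000 [wait]  node(4,4) S=152.3739 payoff=0.0000 vs cont=0.0000 → 0.0000 [wait]  ⇒ S*(4)=63.6534
t_3: node(3,0) S=55.0351 payoff=28.6349 vs cont=28.5462 → 28.6349 [stop]  node(3,1) S=73.6212 payoff=10.0488 vs cont=13.1929 → 13.1929 [wait]  node(3,2) S=98.4841 payoff=0.0000 vs cont=2.8778 → 2.8778 [wait]  node(3,3) S=131.7435 payoff=0.0000 vs cont=0.0000 → 0.0000 [wait]  ⇒ S*(3)=55.0351
t_2: node(2,0) S=63.6534 payoff=20.0166 vs cont=21.4104 → 21.4104 [wait]  node(2,1) S=85.1500 payoff=0.0000 vs cont=8.3879 → 8.3879 [wait]  node(2,2) S=113.9063 payoff=0.0000 vs cont=1.5401 → 1.5401 [wait]  ⇒ S*(2)=-
t_1: node(1,0) S=73.6212 payoff=10.0488 vs cont=15.3275 → 15.3275 [wait]  node(1,1) S=98.4841 payoff=0.0000 vs cont=5.1993 → 5.1993 [wait]  ⇒ S*(1)=-
t_0: node(0,0) S=85.1500 payoff=0.0000 vs cont=10.6012 → 10.6012 [wait]  ⇒ S*(0)=-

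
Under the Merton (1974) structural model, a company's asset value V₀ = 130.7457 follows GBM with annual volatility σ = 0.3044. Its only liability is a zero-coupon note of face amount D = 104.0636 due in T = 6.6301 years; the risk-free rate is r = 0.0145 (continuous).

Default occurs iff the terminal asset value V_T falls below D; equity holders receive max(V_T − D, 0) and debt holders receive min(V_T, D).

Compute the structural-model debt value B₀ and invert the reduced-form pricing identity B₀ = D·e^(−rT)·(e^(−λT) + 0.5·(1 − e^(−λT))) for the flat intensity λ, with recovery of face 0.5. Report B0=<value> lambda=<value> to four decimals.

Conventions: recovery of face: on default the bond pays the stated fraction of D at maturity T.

B0=75.5722 lambda=0.0773

Apply the equity-as-call identities (strike 104.0636, horizon 6.6301 years):
d₁ = [ln(V₀/D) + (r + σ²/2)T] / (σ√T)
   = [ln(130.7457/104.0636) + (0.0145 + 0.5·0.3044²)·6.6301] / (0.3044·√6.6301)
   = [0.228252 + 0.403307] / 0.783799 = 0.805766
d₂ = d₁ − σ√T = 0.805766 − 0.783799 = 0.021967
N(d₁) = 0.789811,  N(d₂) = 0.508763,  e^(−rT) = 0.908340
E₀ = V₀·N(d₁) − D·e^(−rT)·N(d₂)
   = 130.7457·0.789811 − 104.0636·0.908340·0.508763 = 55.173526
B₀ = V₀ − E₀ = 130.7457 − 55.173526 = 75.572174
e^(−λT) = (B₀·e^(rT)/D − 0.5)/(1 − 0.5) = (75.5722·1.100909/104.0636 − 0.5)/0.5 = 0.59898631
λ = −ln(0.59898631)/6.6301 = 0.077301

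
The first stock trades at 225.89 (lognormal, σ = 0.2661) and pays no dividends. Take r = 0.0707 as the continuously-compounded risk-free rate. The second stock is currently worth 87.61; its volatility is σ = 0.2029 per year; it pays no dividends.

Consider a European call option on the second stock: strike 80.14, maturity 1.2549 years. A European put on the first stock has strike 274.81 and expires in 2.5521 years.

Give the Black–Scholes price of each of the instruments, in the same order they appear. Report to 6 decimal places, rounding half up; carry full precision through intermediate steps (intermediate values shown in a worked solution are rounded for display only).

[the second stock call K=80.14]
σ√T = 0.2029·√1.2549 = 0.227293
d₁ = (ln(S/K) + (r+σ²/2)T) / (σ√T) = (ln(87.61/80.14) + (0.0707+0.2029²/2)·1.2549) / 0.227293 = (0.089120 + 0.114553) / 0.227293 = 0.896078
d₂ = d₁ − σ√T = 0.896078 − 0.227293 = 0.668785
e^{−rT} = 0.915100
N(d₁) = 0.814895,  N(d₂) = 0.748184
price = S·N(d₁) − K·e^{−rT}·N(d₂) = 71.392910 − 54.868913 = 16.523998
[the first stock put K=274.81]
σ√T = 0.2661·√2.5521 = 0.425103
d₁ = (ln(S/K) + (r+σ²/2)T) / (σ√T) = (ln(225.89/274.81) + (0.0707+0.2661²/2)·2.5521) / 0.425103 = (-0.196032 + 0.270790) / 0.425103 = 0.175858
d₂ = d₁ − σ√T = 0.175858 − 0.425103 = -0.249244
e^{−rT} = 0.834908
N(−d₁) = 0.430203,  N(−d₂) = 0.598414
price = K·e^{−rT}·N(−d₂) − S·N(−d₁) = 137.300811 − 97.178482 = 40.122329

price(the second stock call K=80.14) = 16.523998
price(the first stock put K=274.81) = 40.122329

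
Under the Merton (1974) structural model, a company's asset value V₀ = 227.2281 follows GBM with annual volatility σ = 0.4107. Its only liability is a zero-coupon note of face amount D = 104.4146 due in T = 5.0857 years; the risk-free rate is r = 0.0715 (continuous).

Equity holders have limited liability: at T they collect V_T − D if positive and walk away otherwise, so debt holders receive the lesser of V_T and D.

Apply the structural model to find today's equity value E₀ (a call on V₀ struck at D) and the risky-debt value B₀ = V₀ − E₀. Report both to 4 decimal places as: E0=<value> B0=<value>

E0=160.4517 B0=66.7764

With assets at 227.2281 and a single debt payment of 104.4146 at 5.0857 years:
d₁ = [ln(V₀/D) + (r + σ²/2)T] / (σ√T)
   = [ln(227.2281/104.4146) + (0.0715 + 0.5·0.4107²)·5.0857] / (0.4107·√5.0857)
   = [0.777585 + 0.792541] / 0.926190 = 1.695253
d₂ = d₁ − σ√T = 1.695253 − 0.926190 = 0.769063
N(d₁) = 0.954986,  N(d₂) = 0.779072,  e^(−rT) = 0.695150
E₀ = V₀·N(d₁) − D·e^(−rT)·N(d₂)
   = 227.2281·0.954986 − 104.4146·0.695150·0.779072 = 160.451697
B₀ = V₀ − E₀ = 227.2281 − 160.451697 = 66.776403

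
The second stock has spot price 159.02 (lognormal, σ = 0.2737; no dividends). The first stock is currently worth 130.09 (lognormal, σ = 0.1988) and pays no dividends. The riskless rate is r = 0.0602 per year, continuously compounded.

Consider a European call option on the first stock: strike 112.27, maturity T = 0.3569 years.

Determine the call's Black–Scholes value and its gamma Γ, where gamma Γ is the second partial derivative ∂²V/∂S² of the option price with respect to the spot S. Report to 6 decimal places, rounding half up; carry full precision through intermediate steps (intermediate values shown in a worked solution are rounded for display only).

price = 20.702503
Γ = 0.008627

σ√T = 0.1988·√0.3569 = 0.118765
d₁ = (ln(S/K) + (r+σ²/2)T) / (σ√T) = (ln(130.09/112.27) + (0.0602+0.1988²/2)·0.3569) / 0.118765 = (0.147320 + 0.028538) / 0.118765 = 1.480717
d₂ = d₁ − σ√T = 1.480717 − 0.118765 = 1.361952
e^{−rT} = 0.978744
N(d₁) = 0.930659,  N(d₂) = 0.913393
Call price V = S·N(d₁) − K·e^{−rT}·N(d₂) = 121.069427 − 100.366924 = 20.702503
φ(d₁) = (1/√(2π))·e^{−d₁²/2} = 0.133294
Γ = φ(d₁) / (S·σ·√T) = 0.008627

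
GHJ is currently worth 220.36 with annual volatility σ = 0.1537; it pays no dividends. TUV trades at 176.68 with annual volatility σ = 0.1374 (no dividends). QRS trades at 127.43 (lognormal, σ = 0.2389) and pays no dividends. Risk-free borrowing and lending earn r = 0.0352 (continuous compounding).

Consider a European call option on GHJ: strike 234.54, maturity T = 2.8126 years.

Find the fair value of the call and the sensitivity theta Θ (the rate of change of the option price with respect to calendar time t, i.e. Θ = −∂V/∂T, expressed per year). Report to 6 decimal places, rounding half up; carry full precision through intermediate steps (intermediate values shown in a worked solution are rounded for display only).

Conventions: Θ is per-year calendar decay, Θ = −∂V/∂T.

price = 26.377950
Θ = -7.661491

σ√T = 0.1537·√2.8126 = 0.257767
d₁ = (ln(S/K) + (r+σ²/2)T) / (σ√T) = (ln(220.36/234.54) + (0.0352+0.1537²/2)·2.8126) / 0.257767 = (-0.062364 + 0.132226) / 0.257767 = 0.271027
d₂ = d₁ − σ√T = 0.271027 − 0.257767 = 0.013260
e^{−rT} = 0.905740
N(d₁) = 0.606815,  N(d₂) = 0.505290
Call price V = S·N(d₁) − K·e^{−rT}·N(d₂) = 133.717736 − 107.339786 = 26.377950
φ(d₁) = (1/√(2π))·e^{−d₁²/2} = 0.384556
Θ = −S·φ(d₁)·σ/(2√T) − r·K·e^{−rT}·N(d₂) = −3.883131 − 3.778360 = -7.661491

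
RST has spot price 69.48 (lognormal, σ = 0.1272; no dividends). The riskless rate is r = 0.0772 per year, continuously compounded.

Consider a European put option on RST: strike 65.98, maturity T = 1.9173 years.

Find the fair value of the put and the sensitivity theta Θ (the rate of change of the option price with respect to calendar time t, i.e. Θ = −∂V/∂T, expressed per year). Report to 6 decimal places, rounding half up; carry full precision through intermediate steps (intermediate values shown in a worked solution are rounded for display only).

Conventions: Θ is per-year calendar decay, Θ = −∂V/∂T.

σ√T = 0.1272·√1.9173 = 0.176130
d₁ = (ln(S/K) + (r+σ²/2)T) / (σ√T) = (ln(69.48/65.98) + (0.0772+0.1272²/2)·1.9173) / 0.176130 = (0.051687 + 0.163526) / 0.176130 = 1.221906
d₂ = d₁ − σ√T = 1.221906 − 0.176130 = 1.045776
e^{−rT} = 0.862418
N(−d₁) = 0.110872,  N(−d₂) = 0.147832
Put price V = K·e^{−rT}·N(−d₂) − S·N(−d₁) = 8.411996 − 7.703364 = 0.708633
φ(d₁) = (1/√(2π))·e^{−d₁²/2} = 0.189103
Θ = −S·φ(d₁)·σ/(2√T) + r·K·e^{−rT}·N(−d₂) = −0.603489 + 0.649406 = 0.045917

price = 0.708633
Θ = 0.045917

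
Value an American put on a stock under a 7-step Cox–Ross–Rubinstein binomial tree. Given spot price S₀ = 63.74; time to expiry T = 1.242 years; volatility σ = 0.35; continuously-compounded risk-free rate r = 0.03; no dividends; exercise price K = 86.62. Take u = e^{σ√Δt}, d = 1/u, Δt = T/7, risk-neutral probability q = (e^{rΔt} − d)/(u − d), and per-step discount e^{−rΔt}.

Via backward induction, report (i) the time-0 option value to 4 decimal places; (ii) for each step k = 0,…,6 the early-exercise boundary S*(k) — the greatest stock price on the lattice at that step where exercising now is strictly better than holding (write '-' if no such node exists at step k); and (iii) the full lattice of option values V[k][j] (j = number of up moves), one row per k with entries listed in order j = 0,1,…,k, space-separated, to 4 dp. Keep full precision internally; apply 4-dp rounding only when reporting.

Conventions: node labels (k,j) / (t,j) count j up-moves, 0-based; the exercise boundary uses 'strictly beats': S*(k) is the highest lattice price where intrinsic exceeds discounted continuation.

price = 24.9892
boundary = - - 47.4633 55.0028 47.4633 55.0028 63.7400
tree:
24.9892
31.8149 17.9085
39.1567 24.2537 11.2674
45.6628 31.6172 16.5852 5.6600
51.2770 39.1567 23.4741 9.3433 1.7524
56.1217 45.6628 31.6172 14.9566 3.3961 0.0000
60.3022 51.2770 39.1567 22.8800 6.5816 0.0000 0.0000
63.9097 56.1217 45.6628 31.6172 12.7549 0.0000 0.0000 0.0000

params: Δt=0.17743 u=1.15885 d=0.86292 q=0.48124 e^(-rΔt)=0.99469
t_7 payoffs: 63.9097 56.1217 45.6628 31.6172 12.7549 0.0000 0.0000 0.0000
t_6: node(6,0) S=26.3178 payoff=60.3022 vs cont=59.8424 → 60.3022 [stop]  node(6,1) S=35.3430 payoff=51.2770 vs cont=50.8172 → 51.2770 [stop]  node(6,2) S=47.4633 payoff=39.1567 vs cont=38.6969 → 39.1567 [stop]  node(6,3) S=63.7400 payoff=22.8800 vs cont=22.4202 → 22.8800 [stop]  node(6,4) S=85.5985 payoff=1.0215 vs cont=6.5816 → 6.5816 [wait]  node(6,5) S=114.9531 payoff=0.0000 vs cont=0.0000 → 0.0000 [wait]  node(6,6) S=154.3743 payoff=0.0000 vs cont=0.0000 → 0.0000 [wait]  ⇒ S*(6)=63.7400
t_5: node(5,0) S=30.4983 payoff=56.1217 vs cont=55.6618 → 56.1217 [stop]  node(5,1) S=40.9572 payoff=45.6628 vs cont=45.2029 → 45.6628 [stop]  node(5,2) S=55.0028 payoff=31.6172 vs cont=31.1573 → 31.6172 [stop]  node(5,3) S=73.8651 payoff=12.7549 vs cont=14.9566 → 14.9566 [wait]  node(5,4) S=99.1958 payoff=0.0000 vs cont=3.3961 → 3.3961 [wait]  node(5,5) S=133.2134 payoff=0.0000 vs cont=0.0000 → 0.0000 [wait]  ⇒ S*(5)=55.0028
t_4: node(4,0) S=35.3430 payoff=51.2770 vs cont=50.8172 → 51.2770 [stop]  node(4,1) S=47.4633 payoff=39.1567 vs cont=38.6969 → 39.1567 [stop]  node(4,2) S=63.7400 payoff=22.8800 vs cont=23.4741 → 23.4741 [wait]  node(4,3) S=85.5985 payoff=1.0215 vs cont=9.3433 → 9.3433 [wait]  node(4,4) S=114.9531 payoff=0.0000 vs cont=1.7524 → 1.7524 [wait]  ⇒ S*(4)=47.4633
t_3: node(3,0) S=40.9572 payoff=45.6628 vs cont=45.2029 → 45.6628 [stop]  node(3,1) S=55.0028 payoff=31.6172 vs cont=31.4417 → 31.6172 [stop]  node(3,2) S=73.8651 payoff=12.7549 vs cont=16.5852 → 16.5852 [wait]  node(3,3) S=99.1958 payoff=0.0000 vs cont=5.6600 → 5.6600 [wait]  ⇒ S*(3)=55.0028
t_2: node(2,0) S=47.4633 payoff=39.1567 vs cont=38.6969 → 39.1567 [stop]  node(2,1) S=63.7400 payoff=22.8800 vs cont=24.2537 → 24.2537 [wait]  node(2,2) S=85.5985 payoff=1.0215 vs cont=11.2674 → 11.2674 [wait]  ⇒ S*(2)=47.4633
t_1: node(1,0) S=55.0028 payoff=31.6172 vs cont=31.8149 → 31.8149 [wait]  node(1,1) S=73.8651 payoff=12.7549 vs cont=17.9085 → 17.9085 [wait]  ⇒ S*(1)=-
t_0: node(0,0) S=63.7400 payoff=22.8800 vs cont=24.9892 → 24.9892 [wait]  ⇒ S*(0)=-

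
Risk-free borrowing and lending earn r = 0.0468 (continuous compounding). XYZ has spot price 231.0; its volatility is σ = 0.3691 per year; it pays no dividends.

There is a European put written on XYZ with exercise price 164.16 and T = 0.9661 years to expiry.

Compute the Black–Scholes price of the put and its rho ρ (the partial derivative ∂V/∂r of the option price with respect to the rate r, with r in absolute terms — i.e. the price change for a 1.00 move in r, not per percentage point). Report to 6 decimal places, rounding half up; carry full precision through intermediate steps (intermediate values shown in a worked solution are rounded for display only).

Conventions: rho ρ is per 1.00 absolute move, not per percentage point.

price = 5.011583
ρ = -28.519539

σ√T = 0.3691·√0.9661 = 0.362790
d₁ = (ln(S/K) + (r+σ²/2)T) / (σ√T) = (ln(231.0/164.16) + (0.0468+0.3691²/2)·0.9661) / 0.362790 = (0.341576 + 0.111022) / 0.362790 = 1.247548
d₂ = d₁ − σ√T = 1.247548 − 0.362790 = 0.884759
e^{−rT} = 0.955793
N(−d₁) = 0.106098,  N(−d₂) = 0.188143
Put price V = K·e^{−rT}·N(−d₂) − S·N(−d₁) = 29.520277 − 24.508694 = 5.011583
ρ = −K·T·e^{−rT}·N(−d₂) = -28.519539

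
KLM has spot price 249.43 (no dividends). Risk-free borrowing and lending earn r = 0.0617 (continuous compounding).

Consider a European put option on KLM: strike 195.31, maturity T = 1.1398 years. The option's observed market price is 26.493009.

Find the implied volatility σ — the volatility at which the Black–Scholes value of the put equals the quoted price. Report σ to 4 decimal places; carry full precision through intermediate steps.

sigma = 0.5979

At σ = 0.5979 the Black–Scholes value reproduces the quote:
σ√T = 0.5979·√1.1398 = 0.638327
d₁ = (ln(S/K) + (r+σ²/2)T) / (σ√T) = (ln(249.43/195.31) + (0.0617+0.5979²/2)·1.1398) / 0.638327 = (0.244590 + 0.274056) / 0.638327 = 0.812509
d₂ = d₁ − σ√T = 0.812509 − 0.638327 = 0.174183
e^{−rT} = 0.932090
N(−d₁) = 0.208250,  N(−d₂) = 0.430861
V = K·e^{−rT}·N(−d₂) − S·N(−d₁) = 78.436729 − 51.943721 = 26.493009 (the observed quote) — the price is monotone increasing in volatility, hence this σ is the only solution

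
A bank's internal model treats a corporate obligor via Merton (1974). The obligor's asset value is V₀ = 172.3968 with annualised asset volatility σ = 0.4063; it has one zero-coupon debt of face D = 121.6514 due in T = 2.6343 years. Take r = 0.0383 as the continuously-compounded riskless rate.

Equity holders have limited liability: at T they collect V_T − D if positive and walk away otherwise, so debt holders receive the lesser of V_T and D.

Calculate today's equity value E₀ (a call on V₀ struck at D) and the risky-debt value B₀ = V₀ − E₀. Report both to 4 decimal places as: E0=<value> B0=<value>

With assets at 172.3968 and a single debt payment of 121.6514 at 2.6343 years:
d₁ = [ln(V₀/D) + (r + σ²/2)T] / (σ√T)
   = [ln(172.3968/121.6514) + (0.0383 + 0.5·0.4063²)·2.6343] / (0.4063·√2.6343)
   = [0.348639 + 0.318328] / 0.659446 = 1.011406
d₂ = d₁ − σ√T = 1.011406 − 0.659446 = 0.351959
N(d₁) = 0.844089,  N(d₂) = 0.637566,  e^(−rT) = 0.904029
E₀ = V₀·N(d₁) − D·e^(−rT)·N(d₂)
   = 172.3968·0.844089 − 121.6514·0.904029·0.637566 = 75.401037
B₀ = V₀ − E₀ = 172.3968 − 75.401037 = 96.995763

E0=75.4010 B0=96.9958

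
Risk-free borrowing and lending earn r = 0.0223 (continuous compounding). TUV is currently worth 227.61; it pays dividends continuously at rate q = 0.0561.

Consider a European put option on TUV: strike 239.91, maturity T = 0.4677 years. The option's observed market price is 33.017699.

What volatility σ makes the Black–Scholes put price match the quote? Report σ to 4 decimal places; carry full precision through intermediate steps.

At σ = 0.3903 the Black–Scholes value reproduces the quote:
σ√T = 0.3903·√0.4677 = 0.266921
d₁ = (ln(S/K) + (r−q+σ²/2)T) / (σ√T) = (ln(227.61/239.91) + (0.0223−0.0561+0.3903²/2)·0.4677) / 0.266921 = (-0.052630 + 0.019815) / 0.266921 = -0.122940
d₂ = d₁ − σ√T = -0.122940 − 0.266921 = -0.389860
e^{−rT} = 0.989624
e^{−qT} = 0.974103
N(−d₁) = 0.548923,  N(−d₂) = 0.651680
V = K·e^{−rT}·N(−d₂) − S·e^{−qT}·N(−d₁) = 154.722419 − 121.704721 = 33.017699 (matching the quote); vega is positive throughout, so no other σ reproduces this price

sigma = 0.3903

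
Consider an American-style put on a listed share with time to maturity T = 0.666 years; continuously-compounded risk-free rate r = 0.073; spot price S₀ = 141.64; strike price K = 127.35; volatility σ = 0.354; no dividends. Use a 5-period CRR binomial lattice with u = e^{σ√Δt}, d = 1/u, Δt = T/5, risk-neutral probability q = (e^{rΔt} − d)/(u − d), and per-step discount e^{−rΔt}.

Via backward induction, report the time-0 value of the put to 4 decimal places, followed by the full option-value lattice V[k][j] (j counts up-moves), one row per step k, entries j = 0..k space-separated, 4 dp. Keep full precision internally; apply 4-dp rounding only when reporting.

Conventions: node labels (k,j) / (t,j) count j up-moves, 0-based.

price = 7.3446
tree:
7.3446
12.3209 2.6177
20.0473 4.9995 0.3380
31.2206 9.5028 0.6900 0.0000
42.8715 17.9629 1.4089 0.0000 0.0000
53.1103 31.2206 2.8768 0.0000 0.0000 0.0000

Δt=0.13320  u=1.13792  d=0.87880  q=0.50545  discount=0.99032
step 5 (expiry): payoffs max(K−S,0) = 53.1103 31.2206 2.8768 0.0000 0.0000 0.0000
k=4: (k=4,j=0): S=84.4785, K−S=42.8715, hold=41.6392 ⇒ V=42.8715 exercise | (k=4,j=1): S=109.3871, K−S=17.9629, hold=16.7306 ⇒ V=17.9629 exercise | (k=4,j=2): S=141.6400, K−S=0.0000, hold=1.4089 ⇒ V=1.4089 continue | (k=4,j=3): S=183.4027, K−S=0.0000, hold=0.0000 ⇒ V=0.0000 continue | (k=4,j=4): S=237.4792, K−S=0.0000, hold=0.0000 ⇒ V=0.0000 continue
k=3: (k=3,j=0): S=96.1294, K−S=31.2206, hold=29.9883 ⇒ V=31.2206 exercise | (k=3,j=1): S=124.4732, K−S=2.8768, hold=9.5028 ⇒ V=9.5028 continue | (k=3,j=2): S=161.1743, K−S=0.0000, hold=0.6900 ⇒ V=0.6900 continue | (k=3,j=3): S=208.6968, K−S=0.0000, hold=0.0000 ⇒ V=0.0000 continue
k=2: (k=2,j=0): S=109.3871, K−S=17.9629, hold=20.0473 ⇒ V=20.0473 continue | (k=2,j=1): S=141.6400, K−S=0.0000, hold=4.9995 ⇒ V=4.9995 continue | (k=2,j=2): S=183.4027, K−S=0.0000, hold=0.3380 ⇒ V=0.3380 continue
k=1: (k=1,j=0): S=124.4732, K−S=2.8768, hold=12.3209 ⇒ V=12.3209 continue | (k=1,j=1): S=161.1743, K−S=0.0000, hold=2.6177 ⇒ V=2.6177 continue
k=0: (k=0,j=0): S=141.6400, K−S=0.0000, hold=7.3446 ⇒ V=7.3446 continue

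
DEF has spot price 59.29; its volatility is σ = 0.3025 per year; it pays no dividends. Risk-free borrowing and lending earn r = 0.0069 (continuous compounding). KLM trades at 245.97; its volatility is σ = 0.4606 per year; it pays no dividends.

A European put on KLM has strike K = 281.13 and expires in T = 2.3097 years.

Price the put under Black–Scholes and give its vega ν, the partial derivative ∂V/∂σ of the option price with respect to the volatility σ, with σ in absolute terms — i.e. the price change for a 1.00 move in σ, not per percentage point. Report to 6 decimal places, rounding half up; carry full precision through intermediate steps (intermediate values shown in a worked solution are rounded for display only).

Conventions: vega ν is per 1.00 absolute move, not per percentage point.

price = 87.839577
ν = 146.684708

σ√T = 0.4606·√2.3097 = 0.700006
d₁ = (ln(S/K) + (r+σ²/2)T) / (σ√T) = (ln(245.97/281.13) + (0.0069+0.4606²/2)·2.3097) / 0.700006 = (-0.133608 + 0.260941) / 0.700006 = 0.181903
d₂ = d₁ − σ√T = 0.181903 − 0.700006 = -0.518103
e^{−rT} = 0.984189
N(−d₁) = 0.427829,  N(−d₂) = 0.697807
Put price V = K·e^{−rT}·N(−d₂) − S·N(−d₁) = 193.072742 − 105.233164 = 87.839577
φ(d₁) = (1/√(2π))·e^{−d₁²/2} = 0.392396
ν = S·φ(d₁)·√T = 146.684708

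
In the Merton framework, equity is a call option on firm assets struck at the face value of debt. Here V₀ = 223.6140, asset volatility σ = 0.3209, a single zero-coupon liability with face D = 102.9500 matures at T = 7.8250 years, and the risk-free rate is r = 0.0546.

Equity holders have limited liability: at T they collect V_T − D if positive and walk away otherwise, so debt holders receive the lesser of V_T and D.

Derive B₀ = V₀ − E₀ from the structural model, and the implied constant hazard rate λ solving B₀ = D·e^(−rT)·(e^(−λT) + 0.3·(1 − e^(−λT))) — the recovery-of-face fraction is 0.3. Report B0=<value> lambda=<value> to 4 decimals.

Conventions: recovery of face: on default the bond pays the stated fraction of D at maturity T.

With assets at 223.6140 and a single debt payment of 102.9500 at 7.8250 years:
d₁ = [ln(V₀/D) + (r + σ²/2)T] / (σ√T)
   = [ln(223.6140/102.9500) + (0.0546 + 0.5·0.3209²)·7.8250] / (0.3209·√7.8250)
   = [0.775678 + 0.830142] / 0.897660 = 1.788895
d₂ = d₁ − σ√T = 1.788895 − 0.897660 = 0.891235
N(d₁) = 0.963184,  N(d₂) = 0.813598,  e^(−rT) = 0.652304
E₀ = V₀·N(d₁) − D·e^(−rT)·N(d₂)
   = 223.6140·0.963184 − 102.9500·0.652304·0.813598 = 160.744525
B₀ = V₀ − E₀ = 223.6140 − 160.744525 = 62.869475
e^(−λT) = (B₀·e^(rT)/D − 0.3)/(1 − 0.3) = (62.8695·1.533028/102.9500 − 0.3)/0.7 = 0.90884225
λ = −ln(0.90884225)/7.8250 = 0.012215

B0=62.8695 lambda=0.0122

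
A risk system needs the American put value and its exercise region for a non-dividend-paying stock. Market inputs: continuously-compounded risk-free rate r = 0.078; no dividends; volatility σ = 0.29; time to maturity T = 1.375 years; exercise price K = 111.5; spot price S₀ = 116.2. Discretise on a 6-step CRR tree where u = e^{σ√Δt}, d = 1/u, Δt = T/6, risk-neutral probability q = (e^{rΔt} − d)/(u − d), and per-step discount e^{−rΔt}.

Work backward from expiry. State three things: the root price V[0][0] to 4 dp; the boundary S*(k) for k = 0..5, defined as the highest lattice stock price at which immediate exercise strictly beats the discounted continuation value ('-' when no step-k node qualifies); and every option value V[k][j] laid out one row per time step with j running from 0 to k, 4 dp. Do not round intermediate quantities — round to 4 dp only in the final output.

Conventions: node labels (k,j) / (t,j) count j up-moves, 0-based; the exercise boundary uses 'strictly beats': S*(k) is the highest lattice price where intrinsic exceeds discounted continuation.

Δt=0.22917  u=1.14893  d=0.87038  q=0.53010  discount=0.98228
step 6 (expiry): payoffs max(K−S,0) = 60.9809 44.8133 23.4716 0.0000 0.0000 0.0000 0.0000
step 5: (k=5,j=0): S=58.0427, K−S=53.4573, hold=51.4820 ⇒ V=53.4573 exercise | (k=5,j=1): S=76.6180, K−S=34.8820, hold=32.9066 ⇒ V=34.8820 exercise | (k=5,j=2): S=101.1380, K−S=10.3620, hold=10.8340 ⇒ V=10.8340 continue | (k=5,j=3): S=133.5051, K−S=0.0000, hold=0.0000 ⇒ V=0.0000 continue | (k=5,j=4): S=176.2306, K−S=0.0000, hold=0.0000 ⇒ V=0.0000 continue | (k=5,j=5): S=232.6296, K−S=0.0000, hold=0.0000 ⇒ V=0.0000 continue  boundary S*=76.6180
step 4: (k=4,j=0): S=66.6867, K−S=44.8133, hold=42.8380 ⇒ V=44.8133 exercise | (k=4,j=1): S=88.0284, K−S=23.4716, hold=21.7420 ⇒ V=23.4716 exercise | (k=4,j=2): S=116.2000, K−S=0.0000, hold=5.0007 ⇒ V=5.0007 continue | (k=4,j=3): S=153.3874, K−S=0.0000, hold=0.0000 ⇒ V=0.0000 continue | (k=4,j=4): S=202.4758, K−S=0.0000, hold=0.0000 ⇒ V=0.0000 continue  boundary S*=88.0284
step 3: (k=3,j=0): S=76.6180, K−S=34.8820, hold=32.9066 ⇒ V=34.8820 exercise | (k=3,j=1): S=101.1380, K−S=10.3620, hold=13.4379 ⇒ V=13.4379 continue | (k=3,j=2): S=133.5051, K−S=0.0000, hold=2.3082 ⇒ V=2.3082 continue | (k=3,j=3): S=176.2306, K−S=0.0000, hold=0.0000 ⇒ V=0.0000 continue  boundary S*=76.6180
step 2: (k=2,j=0): S=88.0284, K−S=23.4716, hold=23.0979 ⇒ V=23.4716 exercise | (k=2,j=1): S=116.2000, K−S=0.0000, hold=7.4045 ⇒ V=7.4045 continue | (k=2,j=2): S=153.3874, K−S=0.0000, hold=1.0654 ⇒ V=1.0654 continue  boundary S*=88.0284
step 1: (k=1,j=0): S=101.1380, K−S=10.3620, hold=14.6895 ⇒ V=14.6895 continue | (k=1,j=1): S=133.5051, K−S=0.0000, hold=3.9725 ⇒ V=3.9725 continue  boundary S*=-
step 0: (k=0,j=0): S=116.2000, K−S=0.0000, hold=8.8489 ⇒ V=8.8489 continue  boundary S*=-

price = 8.8489
boundary = - - 88.0284 76.6180 88.0284 76.6180
tree:
8.8489
14.6895 3.9725
23.4716 7.4045 1.0654
34.8820 13.4379 2.3082 0.0000
44.8133 23.4716 5.0007 0.0000 0.0000
53.4573 34.8820 10.8340 0.0000 0.0000 0.0000
60.9809 44.8133 23.4716 0.0000 0.0000 0.0000 0.0000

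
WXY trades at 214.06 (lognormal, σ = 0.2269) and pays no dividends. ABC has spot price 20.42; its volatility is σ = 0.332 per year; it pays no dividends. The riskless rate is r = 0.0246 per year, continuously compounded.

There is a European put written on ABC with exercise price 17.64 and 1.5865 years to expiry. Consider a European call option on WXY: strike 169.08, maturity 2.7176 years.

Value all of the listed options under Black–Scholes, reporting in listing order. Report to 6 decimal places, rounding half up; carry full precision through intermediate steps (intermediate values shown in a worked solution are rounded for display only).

price(ABC put K=17.64) = 1.662149
price(WXY call K=169.08) = 63.967495

[ABC put K=17.64]
σ√T = 0.332·√1.5865 = 0.418175
d₁ = (ln(S/K) + (r+σ²/2)T) / (σ√T) = (ln(20.42/17.64) + (0.0246+0.332²/2)·1.5865) / 0.418175 = (0.146346 + 0.126463) / 0.418175 = 0.652380
d₂ = d₁ − σ√T = 0.652380 − 0.418175 = 0.234204
e^{−rT} = 0.961724
N(−d₁) = 0.257078,  N(−d₂) = 0.407413
price = K·e^{−rT}·N(−d₂) − S·N(−d₁) = 6.911686 − 5.249536 = 1.662149
[WXY call K=169.08]
σ√T = 0.2269·√2.7176 = 0.374048
d₁ = (ln(S/K) + (r+σ²/2)T) / (σ√T) = (ln(214.06/169.08) + (0.0246+0.2269²/2)·2.7176) / 0.374048 = (0.235884 + 0.136809) / 0.374048 = 0.996378
d₂ = d₁ − σ√T = 0.996378 − 0.374048 = 0.622330
e^{−rT} = 0.935333
N(d₁) = 0.840467,  N(d₂) = 0.733138
price = S·N(d₁) − K·e^{−rT}·N(d₂) = 179.910328 − 115.942834 = 63.967495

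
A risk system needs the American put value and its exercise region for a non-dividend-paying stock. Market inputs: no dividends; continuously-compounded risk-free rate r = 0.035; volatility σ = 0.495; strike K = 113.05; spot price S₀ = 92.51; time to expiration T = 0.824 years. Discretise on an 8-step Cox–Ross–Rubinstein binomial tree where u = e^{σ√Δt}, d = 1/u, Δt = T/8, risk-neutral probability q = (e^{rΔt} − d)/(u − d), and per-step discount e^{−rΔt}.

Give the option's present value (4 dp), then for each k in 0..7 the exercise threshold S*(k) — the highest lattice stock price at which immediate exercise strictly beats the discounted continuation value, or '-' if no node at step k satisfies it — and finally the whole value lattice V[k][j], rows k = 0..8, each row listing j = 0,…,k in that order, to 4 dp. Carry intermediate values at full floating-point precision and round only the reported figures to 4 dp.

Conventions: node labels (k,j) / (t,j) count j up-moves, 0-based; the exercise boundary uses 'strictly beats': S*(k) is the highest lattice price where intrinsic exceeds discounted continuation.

Δt=0.10300, u=1.17218, d=0.85311, q=0.47169, disc=e^(-rΔt)=0.99640
k=8 terminal: V=max(K-S,0) → 87.0938 77.3862 64.0479 45.7211 20.5400 0.0000 0.0000 0.0000 0.0000
k=7: j=0 S=30.4253 intr=82.6247 cont=82.2179 V=82.6247[EX]; j=1 S=41.8043 intr=71.2457 cont=70.8389 V=71.2457[EX]; j=2 S=57.4392 intr=55.6108 cont=55.2040 V=55.6108[EX]; j=3 S=78.9215 intr=34.1285 cont=33.7217 V=34.1285[EX]; j=4 S=108.4382 intr=4.6118 cont=10.8125 V=10.8125[hold]; j=5 S=148.9941 intr=0.0000 cont=0.0000 V=0.0000[hold]; j=6 S=204.7181 intr=0.0000 cont=0.0000 V=0.0000[hold]; j=7 S=281.2828 intr=0.0000 cont=0.0000 V=0.0000[hold]  S*(7)=78.9215
k=6: j=0 S=35.6638 intr=77.3862 cont=76.9794 V=77.3862[EX]; j=1 S=49.0021 intr=64.0479 cont=63.6411 V=64.0479[EX]; j=2 S=67.3289 intr=45.7211 cont=45.3143 V=45.7211[EX]; j=3 S=92.5100 intr=20.5400 cont=23.0474 V=23.0474[hold]; j=4 S=127.1088 intr=0.0000 cont=5.6918 V=5.6918[hold]; j=5 S=174.6476 intr=0.0000 cont=0.0000 V=0.0000[hold]; j=6 S=239.9660 intr=0.0000 cont=0.0000 V=0.0000[hold]  S*(6)=67.3289
k=5: j=0 S=41.8043 intr=71.2457 cont=70.8389 V=71.2457[EX]; j=1 S=57.4392 intr=55.6108 cont=55.2040 V=55.6108[EX]; j=2 S=78.9215 intr=34.1285 cont=34.9002 V=34.9002[hold]; j=3 S=108.4382 intr=4.6118 cont=14.8076 V=14.8076[hold]; j=4 S=148.9941 intr=0.0000 cont=2.9963 V=2.9963[hold]; j=5 S=204.7181 intr=0.0000 cont=0.0000 V=0.0000[hold]  S*(5)=57.4392
k=4: j=0 S=49.0021 intr=64.0479 cont=63.6411 V=64.0479[EX]; j=1 S=67.3289 intr=45.7211 cont=45.6769 V=45.7211[EX]; j=2 S=92.5100 intr=20.5400 cont=25.3313 V=25.3313[hold]; j=3 S=127.1088 intr=0.0000 cont=9.2031 V=9.2031[hold]; j=4 S=174.6476 intr=0.0000 cont=1.5773 V=1.5773[hold]  S*(4)=67.3289
k=3: j=0 S=57.4392 intr=55.6108 cont=55.2040 V=55.6108[EX]; j=1 S=78.9215 intr=34.1285 cont=35.9736 V=35.9736[hold]; j=2 S=108.4382 intr=4.6118 cont=17.6601 V=17.6601[hold]; j=3 S=148.9941 intr=0.0000 cont=5.5859 V=5.5859[hold]  S*(3)=57.4392
k=2: j=0 S=67.3289 intr=45.7211 cont=46.1814 V=46.1814[hold]; j=1 S=92.5100 intr=20.5400 cont=27.2370 V=27.2370[hold]; j=2 S=127.1088 intr=0.0000 cont=11.9218 V=11.9218[hold]  S*(2)=-
k=1: j=0 S=78.9215 intr=34.1285 cont=37.1115 V=37.1115[hold]; j=1 S=108.4382 intr=4.6118 cont=19.9410 V=19.9410[hold]  S*(1)=-
k=0: j=0 S=92.5100 intr=20.5400 cont=28.9080 V=28.9080[hold]  S*(0)=-

price = 28.9080
boundary = - - - 57.4392 67.3289 57.4392 67.3289 78.9215
tree:
28.9080
37.1115 19.9410
46.1814 27.2370 11.9218
55.6108 35.9736 17.6601 5.5859
64.0479 45.7211 25.3313 9.2031 1.5773
71.2457 55.6108 34.9002 14.8076 2.9963 0.0000
77.3862 64.0479 45.7211 23.0474 5.6918 0.0000 0.0000
82.6247 71.2457 55.6108 34.1285 10.8125 0.0000 0.0000 0.0000
87.0938 77.3862 64.0479 45.7211 20.5400 0.0000 0.0000 0.0000 0.0000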